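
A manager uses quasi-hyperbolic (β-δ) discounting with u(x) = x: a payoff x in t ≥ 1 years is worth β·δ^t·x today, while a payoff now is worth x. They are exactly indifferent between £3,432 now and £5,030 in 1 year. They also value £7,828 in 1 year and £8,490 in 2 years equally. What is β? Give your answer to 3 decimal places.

β ≈ 0.740

The second indifference involves only future payoffs, so β cancels: β·δ^1·7828 = β·δ^2·8490, giving δ = 7828/8490 = 0.92203.
Substituting δ into 3432 = β·δ·5030: β = 3432/(4637.790) ≈ 0.740.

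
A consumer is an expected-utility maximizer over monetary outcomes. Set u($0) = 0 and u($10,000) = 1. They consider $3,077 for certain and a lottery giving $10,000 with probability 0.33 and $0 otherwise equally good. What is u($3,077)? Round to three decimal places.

0.330

By the standard-gamble method, u($3,077) is just the indifference probability on the best outcome: 0.33.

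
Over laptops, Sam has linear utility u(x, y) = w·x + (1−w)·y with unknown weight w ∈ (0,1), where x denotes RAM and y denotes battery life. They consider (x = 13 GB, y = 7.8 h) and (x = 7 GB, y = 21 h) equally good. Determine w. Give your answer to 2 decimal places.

w = 0.69

Indifference: w·13 + (1−w)·7.8 = w·7 + (1−w)·21.
w·(13−7) = (1−w)·(21−7.8), i.e. w·6 = (1−w)·13.2.
The marginal rate of substitution is 13.2/6, so w = 13.2/(6+13.2) = 0.69.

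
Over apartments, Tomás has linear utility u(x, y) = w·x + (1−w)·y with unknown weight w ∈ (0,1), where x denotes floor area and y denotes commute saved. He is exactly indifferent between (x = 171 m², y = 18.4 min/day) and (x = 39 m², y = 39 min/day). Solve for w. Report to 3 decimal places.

u(171,18.4) = u(39,39) means w·171 + (1−w)·18.4 = w·39 + (1−w)·39.
Rearranging, 132·w − 20.6·(1−w) = 0.
The marginal rate of substitution is 20.6/132, so w = 20.6/(132+20.6) = 0.135.

w = 0.135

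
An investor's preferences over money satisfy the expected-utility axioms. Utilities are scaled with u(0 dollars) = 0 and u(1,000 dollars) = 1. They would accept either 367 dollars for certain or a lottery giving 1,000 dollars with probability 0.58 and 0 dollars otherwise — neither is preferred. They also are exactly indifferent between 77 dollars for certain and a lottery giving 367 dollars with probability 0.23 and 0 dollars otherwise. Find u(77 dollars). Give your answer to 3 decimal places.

The first gamble pins u(367 dollars): it must equal 0.58·1 + 0.42·0 = 0.58.
Chaining: u(77 dollars) = 0.23·0.58 + 0.77·0.00 = 0.1334.

0.133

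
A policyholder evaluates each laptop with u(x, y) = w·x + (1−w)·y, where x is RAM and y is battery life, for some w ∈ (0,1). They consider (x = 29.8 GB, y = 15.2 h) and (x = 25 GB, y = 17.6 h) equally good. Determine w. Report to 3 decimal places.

Equating utilities: w·29.8 + (1−w)·15.2 = w·25 + (1−w)·17.6.
Rearranging, 4.8·w − 2.4·(1−w) = 0.
The marginal rate of substitution is 2.4/4.8, so w = 2.4/(4.8+2.4) = 0.333.

w = 0.333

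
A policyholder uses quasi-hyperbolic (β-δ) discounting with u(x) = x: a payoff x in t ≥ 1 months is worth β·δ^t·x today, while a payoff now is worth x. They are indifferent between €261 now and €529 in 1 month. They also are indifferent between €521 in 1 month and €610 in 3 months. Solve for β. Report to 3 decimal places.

β ≈ 0.534

The second indifference involves only future payoffs, so β cancels: β·δ^1·521 = β·δ^3·610, giving δ^2 = 521/610 = 0.85410, so δ = 0.92417.
The first indifference: 261 = β·δ·529, so β = 261/(δ·529) = 261/(0.92417·529) ≈ 0.534.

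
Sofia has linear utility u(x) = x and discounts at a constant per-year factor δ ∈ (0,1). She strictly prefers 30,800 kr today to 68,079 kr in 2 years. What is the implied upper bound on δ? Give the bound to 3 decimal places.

Comparing present values: 30800 > δ^2·68079.
So δ^2 < 30800/68079 = 0.45242; taking the square root of both positive sides preserves the inequality.
δ < (30800/68079)^(1/2) ≈ 0.673.

δ < 0.673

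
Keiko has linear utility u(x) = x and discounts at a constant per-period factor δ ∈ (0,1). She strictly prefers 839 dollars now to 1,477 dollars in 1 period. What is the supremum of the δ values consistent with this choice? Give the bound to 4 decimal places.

Under u(x) = x this choice says 839 > δ·1477.
Dividing through by 1477 gives δ < 0.56804.

δ < 0.5680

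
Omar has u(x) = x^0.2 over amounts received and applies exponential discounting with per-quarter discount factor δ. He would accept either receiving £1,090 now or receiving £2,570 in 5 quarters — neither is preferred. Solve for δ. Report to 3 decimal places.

Indifference means u(1090) = δ^5 · u(2570), so δ^5 = u(1090)/u(2570).
Since u(x) = x^0.2, δ^5 = (1090/2570)^0.2 = 0.42412^0.2 = 0.84236.
So δ = 0.84236^(1/5) ≈ 0.966.

δ ≈ 0.966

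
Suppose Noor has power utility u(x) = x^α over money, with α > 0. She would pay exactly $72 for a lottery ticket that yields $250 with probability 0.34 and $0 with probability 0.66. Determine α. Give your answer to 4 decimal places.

The lottery's expected utility is 0.34·u(250) + 0.66·u(0) = 0.34·250^α (since u(0) = 0 for α > 0).
Setting u(72) equal to that: 72^α = 0.34·250^α ⇒ (72/250)^α = 0.34.
Taking logs: α·ln(72/250) = ln(0.34), so α = -1.0788097 / -1.2447948 ≈ 0.8667.

α ≈ 0.8667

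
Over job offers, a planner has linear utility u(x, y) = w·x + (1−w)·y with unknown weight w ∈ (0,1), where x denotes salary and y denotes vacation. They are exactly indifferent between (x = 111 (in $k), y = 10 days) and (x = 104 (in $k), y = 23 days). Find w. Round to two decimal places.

Equating utilities: w·111 + (1−w)·10 = w·104 + (1−w)·23.
Rearranging, 7·w − 13·(1−w) = 0.
So w/(1−w) = 13/7 = 1.8571, giving w = 13/(7+13) = 0.65.

w = 0.65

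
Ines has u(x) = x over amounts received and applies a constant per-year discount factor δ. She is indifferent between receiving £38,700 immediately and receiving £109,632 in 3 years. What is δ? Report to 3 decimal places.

Indifference means u(38700) = δ^3 · u(109632), so δ^3 = u(38700)/u(109632).
With u(x) = x: δ^3 = 38700/109632 = 0.35300.
Taking the cube root: δ = 0.35300^(1/3) ≈ 0.707.

δ ≈ 0.707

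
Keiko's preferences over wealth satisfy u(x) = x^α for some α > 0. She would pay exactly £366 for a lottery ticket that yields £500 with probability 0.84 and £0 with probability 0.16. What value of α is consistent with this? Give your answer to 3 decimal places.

α ≈ 0.559

Since u(0) = 0, the lottery's EU is 0.84·500^α.
Setting u(366) equal to that: 366^α = 0.84·500^α ⇒ (366/500)^α = 0.84.
Take logs: α = ln 0.84 / ln(366/500) ≈ 0.55887.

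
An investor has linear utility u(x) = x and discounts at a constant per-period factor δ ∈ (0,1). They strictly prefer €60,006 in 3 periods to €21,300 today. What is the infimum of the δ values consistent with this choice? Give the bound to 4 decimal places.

Under u(x) = x this choice says 21300 < δ^3·60006.
So δ^3 > 21300/60006 = 0.35496; taking the cube root of both positive sides preserves the inequality.
δ > 0.35496^(1/3) = 0.7080.

δ > 0.7080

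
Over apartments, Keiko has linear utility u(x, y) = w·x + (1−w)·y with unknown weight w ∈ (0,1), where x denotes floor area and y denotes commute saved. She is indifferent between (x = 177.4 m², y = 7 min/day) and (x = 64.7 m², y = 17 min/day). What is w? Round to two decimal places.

Indifference: w·177.4 + (1−w)·7 = w·64.7 + (1−w)·17.
Rearranging, 112.7·w − 10·(1−w) = 0.
The marginal rate of substitution is 10/112.7, so w = 10/(112.7+10) = 0.08.

w = 0.08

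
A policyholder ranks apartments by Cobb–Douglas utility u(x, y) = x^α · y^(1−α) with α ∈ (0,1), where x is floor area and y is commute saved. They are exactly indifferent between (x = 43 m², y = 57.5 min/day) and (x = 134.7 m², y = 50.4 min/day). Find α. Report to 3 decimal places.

α ≈ 0.103

Indifference: 43^α · 57.5^(1−α) = 134.7^α · 50.4^(1−α).
Taking logs: α·ln 43 + (1−α)·ln 57.5 = α·ln 134.7 + (1−α)·ln 50.4, i.e. α·-1.141850 = (1−α)·-0.131794.
With A = -1.141850 and B = -0.131794: α·A = (1−α)·B, so α = B/(A+B) = -0.131794/-1.273644 ≈ 0.103.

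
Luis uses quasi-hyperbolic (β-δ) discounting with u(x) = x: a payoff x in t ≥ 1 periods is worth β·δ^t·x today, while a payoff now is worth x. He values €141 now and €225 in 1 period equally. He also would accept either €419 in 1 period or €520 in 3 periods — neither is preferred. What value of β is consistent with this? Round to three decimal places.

β ≈ 0.698

Both payoffs in the second observation are in the future, so β drops out: δ^1·419 = δ^3·520 ⇒ δ^2 = 419/520 = 0.80577, so δ = 0.89765.
Substituting δ into 141 = β·δ·225: β = 141/(201.970) ≈ 0.698.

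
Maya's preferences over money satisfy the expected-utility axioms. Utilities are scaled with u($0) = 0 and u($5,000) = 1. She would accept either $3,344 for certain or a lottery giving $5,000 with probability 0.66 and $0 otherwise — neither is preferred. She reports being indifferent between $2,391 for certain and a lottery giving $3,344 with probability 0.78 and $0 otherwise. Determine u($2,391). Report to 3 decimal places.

0.515

From the first indifference, u($3,344) = 0.66·u($5,000) + 0.34·u($0) = 0.66·1 + 0.34·0 = 0.66.
Chaining: u($2,391) = 0.78·0.66 + 0.22·0.00 = 0.5148.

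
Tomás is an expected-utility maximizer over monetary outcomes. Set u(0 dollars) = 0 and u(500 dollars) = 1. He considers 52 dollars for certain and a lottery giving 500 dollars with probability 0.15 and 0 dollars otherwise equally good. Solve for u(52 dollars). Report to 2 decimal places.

u(52 dollars) equals the lottery's expected utility: 0.15·1 + 0.85·0 = 0.15.

0.15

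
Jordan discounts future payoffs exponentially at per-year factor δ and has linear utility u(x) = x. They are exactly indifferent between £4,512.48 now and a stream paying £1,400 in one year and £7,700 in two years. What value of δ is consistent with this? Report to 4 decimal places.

δ ≈ 0.6800

Equating present values: 4512.48 = 1400δ + 7700δ².
That is, 7700δ² + 1400δ − 4512.48 = 0, a quadratic in δ.
By the quadratic formula (taking the positive root), δ = (−1400 + √140944384.00) / 15400 ≈ 0.6800.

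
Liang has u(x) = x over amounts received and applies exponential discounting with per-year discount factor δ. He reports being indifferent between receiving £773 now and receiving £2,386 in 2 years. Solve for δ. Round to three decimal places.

δ ≈ 0.569

The payoff in 2 years is discounted by δ^2, so u(773) = δ^2·u(2386) and δ^2 = u(773)/u(2386).
With u(x) = x: δ^2 = 773/2386 = 0.32397.
Taking the square root: δ = 0.32397^(1/2) ≈ 0.569.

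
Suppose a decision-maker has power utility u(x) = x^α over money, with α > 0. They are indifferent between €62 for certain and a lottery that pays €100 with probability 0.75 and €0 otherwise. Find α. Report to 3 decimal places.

EU(lottery) = 0.75·100^α + 0.25·0 = 0.75·100^α.
Setting u(62) equal to that: 62^α = 0.75·100^α ⇒ (62/100)^α = 0.75.
Take logs: α = ln 0.75 / ln(62/100) ≈ 0.60180.

α ≈ 0.602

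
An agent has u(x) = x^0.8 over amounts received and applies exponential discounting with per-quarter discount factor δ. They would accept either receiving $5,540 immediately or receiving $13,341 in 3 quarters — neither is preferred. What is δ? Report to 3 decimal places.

δ ≈ 0.791

The payoff in 3 quarters is discounted by δ^3, so u(5540) = δ^3·u(13341) and δ^3 = u(5540)/u(13341).
Since u(x) = x^0.8, δ^3 = (5540/13341)^0.8 = 0.41526^0.8 = 0.49506.
So δ = 0.49506^(1/3) ≈ 0.791.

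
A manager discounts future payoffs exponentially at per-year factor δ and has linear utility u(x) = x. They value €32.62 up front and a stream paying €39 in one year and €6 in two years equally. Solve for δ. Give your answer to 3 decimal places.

Equating present values: 32.62 = 39δ + 6δ².
Rearranged: 6δ² + 39δ − 32.62 = 0.
The positive root is δ = [−39 + √(39² + 4·6·32.62)] / (2·6) = (−39 + 47.999)/12 ≈ 0.750.

δ ≈ 0.750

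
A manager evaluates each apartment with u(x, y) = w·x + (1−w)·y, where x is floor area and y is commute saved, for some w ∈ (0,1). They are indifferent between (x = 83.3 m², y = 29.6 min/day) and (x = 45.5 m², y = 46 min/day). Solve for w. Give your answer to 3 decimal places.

w = 0.303

Equating utilities: w·83.3 + (1−w)·29.6 = w·45.5 + (1−w)·46.
w·(83.3−45.5) = (1−w)·(46−29.6), i.e. w·37.8 = (1−w)·16.4.
The marginal rate of substitution is 16.4/37.8, so w = 16.4/(37.8+16.4) = 0.303.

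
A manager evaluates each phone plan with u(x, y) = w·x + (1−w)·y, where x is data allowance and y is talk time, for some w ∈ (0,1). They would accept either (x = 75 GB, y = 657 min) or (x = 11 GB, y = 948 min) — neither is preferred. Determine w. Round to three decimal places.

w = 0.820

Indifference: w·75 + (1−w)·657 = w·11 + (1−w)·948.
Collecting terms: w·64 = (1−w)·291.
Hence w = 291/(64+291) = 291/355 = 0.820.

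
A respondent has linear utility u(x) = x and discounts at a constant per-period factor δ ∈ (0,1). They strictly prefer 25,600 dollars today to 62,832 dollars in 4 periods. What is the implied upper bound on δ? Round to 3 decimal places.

δ < 0.799

Comparing present values: 25600 > δ^4·62832.
So δ^4 < 25600/62832 = 0.40744; taking the 4th root of both positive sides preserves the inequality.
δ < 0.40744^(1/4) = 0.799.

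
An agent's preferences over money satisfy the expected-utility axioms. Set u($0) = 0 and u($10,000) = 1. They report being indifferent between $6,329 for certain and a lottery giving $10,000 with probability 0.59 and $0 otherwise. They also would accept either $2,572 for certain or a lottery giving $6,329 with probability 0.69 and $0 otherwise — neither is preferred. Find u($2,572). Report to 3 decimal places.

0.407

First, u($6,329) = 0.59·u($10,000) + 0.41·u($0) = 0.59.
Chaining: u($2,572) = 0.69·0.59 + 0.31·0.00 = 0.4071.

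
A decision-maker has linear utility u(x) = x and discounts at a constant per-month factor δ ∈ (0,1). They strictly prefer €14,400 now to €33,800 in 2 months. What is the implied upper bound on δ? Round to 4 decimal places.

The preference means 14400 > δ^2·33800.
So δ^2 < 14400/33800 = 0.42604; taking the square root of both positive sides preserves the inequality.
δ < (14400/33800)^(1/2) ≈ 0.6527.

δ < 0.6527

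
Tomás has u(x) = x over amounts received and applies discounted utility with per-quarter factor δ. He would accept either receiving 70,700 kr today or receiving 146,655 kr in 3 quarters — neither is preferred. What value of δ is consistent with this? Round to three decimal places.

δ ≈ 0.784

The payoff in 3 quarters is discounted by δ^3, so u(70700) = δ^3·u(146655) and δ^3 = u(70700)/u(146655).
With u(x) = x: δ^3 = 70700/146655 = 0.48208.
So δ = 0.48208^(1/3) ≈ 0.784.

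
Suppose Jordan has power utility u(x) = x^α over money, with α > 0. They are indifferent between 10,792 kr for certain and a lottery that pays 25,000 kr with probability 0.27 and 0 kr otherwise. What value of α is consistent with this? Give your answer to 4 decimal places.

EU(lottery) = 0.27·25000^α + 0.73·0 = 0.27·25000^α.
Equating: 10792^α = 0.27·25000^α, i.e. 0.4317^α = 0.27.
Take logs: α = ln 0.27 / ln(10792/25000) ≈ 1.558599.

α ≈ 1.5586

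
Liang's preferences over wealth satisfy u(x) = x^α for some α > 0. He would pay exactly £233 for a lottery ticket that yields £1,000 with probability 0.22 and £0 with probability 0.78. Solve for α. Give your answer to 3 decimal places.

α ≈ 1.039

Since u(0) = 0, the lottery's EU is 0.22·1000^α.
Indifference: 233^α = 0.22·1000^α, so (233/1000)^α = 0.22.
α = ln(0.22) / ln(233/1000) = -1.514128/-1.456717 ≈ 1.039.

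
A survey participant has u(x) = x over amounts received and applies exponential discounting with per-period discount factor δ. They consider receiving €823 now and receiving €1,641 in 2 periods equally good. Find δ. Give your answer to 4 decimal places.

δ ≈ 0.7082

The payoff in 2 periods is discounted by δ^2, so u(823) = δ^2·u(1641) and δ^2 = u(823)/u(1641).
With u(x) = x: δ^2 = 823/1641 = 0.50152.
Taking the square root: δ = 0.50152^(1/2) ≈ 0.7082.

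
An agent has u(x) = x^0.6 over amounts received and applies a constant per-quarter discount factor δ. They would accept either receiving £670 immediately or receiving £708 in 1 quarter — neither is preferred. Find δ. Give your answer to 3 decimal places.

δ ≈ 0.967

Equating discounted utilities: u(670) = δ·u(708) ⇒ δ = u(670)/u(708).
Since u(x) = x^0.6, δ = (670/708)^0.6 = 0.94633^0.6 = 0.96744.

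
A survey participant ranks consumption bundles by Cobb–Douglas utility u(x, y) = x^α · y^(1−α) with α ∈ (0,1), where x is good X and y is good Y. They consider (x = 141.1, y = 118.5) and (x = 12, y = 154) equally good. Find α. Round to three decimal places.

The Cobb–Douglas utilities coincide, so 141.1^α·118.5^(1−α) = 12^α·154^(1−α).
Rearrange to (141.1/12)^α = (154/118.5)^(1−α) and take logs: α·2.464562 = (1−α)·0.262040.
Thus α·(2.726602) = 0.262040, so α = 0.262040/2.726602 ≈ 0.096.

α ≈ 0.096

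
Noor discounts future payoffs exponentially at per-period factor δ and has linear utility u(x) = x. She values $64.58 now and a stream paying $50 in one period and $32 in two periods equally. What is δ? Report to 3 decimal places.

The stream is worth 50δ + 32δ² today, so 50δ + 32δ² = 64.58.
That is, 32δ² + 50δ − 64.58 = 0, a quadratic in δ.
δ = (−50 + √(50² + 4·32·64.58)) / (2·32) = (−50 + √10766.24) / 64 ≈ 0.840.

δ ≈ 0.840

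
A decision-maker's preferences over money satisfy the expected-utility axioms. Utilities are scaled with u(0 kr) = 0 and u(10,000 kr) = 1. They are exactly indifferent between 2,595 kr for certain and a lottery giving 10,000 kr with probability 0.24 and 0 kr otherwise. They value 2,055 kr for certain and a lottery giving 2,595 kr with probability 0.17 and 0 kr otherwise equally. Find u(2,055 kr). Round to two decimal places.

0.04

From the first indifference, u(2,595 kr) = 0.24·u(10,000 kr) + 0.76·u(0 kr) = 0.24·1 + 0.76·0 = 0.24.
Chaining: u(2,055 kr) = 0.17·0.24 + 0.83·0.00 = 0.0408.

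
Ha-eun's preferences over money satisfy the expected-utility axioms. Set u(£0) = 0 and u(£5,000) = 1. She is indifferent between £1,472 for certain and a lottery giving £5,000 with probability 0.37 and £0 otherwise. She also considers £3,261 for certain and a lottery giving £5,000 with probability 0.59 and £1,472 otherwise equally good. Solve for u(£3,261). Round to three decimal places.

0.742

First, u(£1,472) = 0.37·u(£5,000) + 0.63·u(£0) = 0.37.
The second indifference gives u(£3,261) = 0.59·u(£5,000) + 0.41·u(£1,472) = 0.59·1.00 + 0.41·0.37 = 0.7417.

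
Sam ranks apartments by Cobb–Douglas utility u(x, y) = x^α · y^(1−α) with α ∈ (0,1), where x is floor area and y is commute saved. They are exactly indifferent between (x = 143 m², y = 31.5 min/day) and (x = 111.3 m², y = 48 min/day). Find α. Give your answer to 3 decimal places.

α ≈ 0.627

The Cobb–Douglas utilities coincide, so 143^α·31.5^(1−α) = 111.3^α·48^(1−α).
(143/111.3)^α = (48/31.5)^(1−α); take logs: α·ln(143/111.3) = (1−α)·ln(48/31.5), i.e. α·0.250615 = (1−α)·0.421213.
With A = 0.250615 and B = 0.421213: α·A = (1−α)·B, so α = B/(A+B) = 0.421213/0.671828 ≈ 0.627.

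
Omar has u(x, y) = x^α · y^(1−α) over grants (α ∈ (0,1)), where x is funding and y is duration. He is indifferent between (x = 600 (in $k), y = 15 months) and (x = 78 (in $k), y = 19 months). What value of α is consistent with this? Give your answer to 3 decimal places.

Set the two utilities equal: 600^α·15^(1−α) = 78^α·19^(1−α).
(600/78)^α = (19/15)^(1−α); take logs: α·ln(600/78) = (1−α)·ln(19/15), i.e. α·2.040221 = (1−α)·0.236389.
Thus α·(2.276610) = 0.236389, so α = 0.236389/2.276610 ≈ 0.104.

α ≈ 0.104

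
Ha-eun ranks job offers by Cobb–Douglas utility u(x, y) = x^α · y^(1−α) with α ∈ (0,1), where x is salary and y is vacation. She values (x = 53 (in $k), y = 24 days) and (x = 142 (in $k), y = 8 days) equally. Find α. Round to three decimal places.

Set the two utilities equal: 53^α·24^(1−α) = 142^α·8^(1−α).
Rearrange to (53/142)^α = (8/24)^(1−α) and take logs: α·-0.985535 = (1−α)·-1.098612.
With A = -0.985535 and B = -1.098612: α·A = (1−α)·B, so α = B/(A+B) = -1.098612/-2.084147 ≈ 0.527.

α ≈ 0.527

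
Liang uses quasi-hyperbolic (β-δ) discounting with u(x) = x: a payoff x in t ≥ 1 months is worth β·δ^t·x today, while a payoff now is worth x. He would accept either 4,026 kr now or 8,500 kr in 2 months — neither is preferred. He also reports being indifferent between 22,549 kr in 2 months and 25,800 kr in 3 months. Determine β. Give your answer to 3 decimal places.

From the later pair, β·δ^2·22549 = β·δ^3·25800; dividing through, δ = 22549/25800 = 0.87399.
Now use the now-vs-future pair: 4026 = β·δ^2·8500 gives β = 4026/(0.76386·8500) ≈ 0.620.

β ≈ 0.620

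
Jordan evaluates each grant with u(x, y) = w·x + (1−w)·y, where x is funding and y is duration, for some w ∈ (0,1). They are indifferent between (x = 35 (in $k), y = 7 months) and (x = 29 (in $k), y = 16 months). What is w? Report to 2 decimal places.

Equating utilities: w·35 + (1−w)·7 = w·29 + (1−w)·16.
Collecting terms: w·6 = (1−w)·9.
So w/(1−w) = 9/6 = 1.5000, giving w = 9/(6+9) = 0.60.

w = 0.60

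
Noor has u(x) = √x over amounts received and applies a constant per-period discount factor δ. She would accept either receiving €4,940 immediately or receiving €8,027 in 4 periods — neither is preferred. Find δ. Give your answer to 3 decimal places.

δ ≈ 0.941

Indifference means u(4940) = δ^4 · u(8027), so δ^4 = u(4940)/u(8027).
Since u(x) = √x, δ^4 = √(4940/8027) = 0.78449.
Taking the 4th root: δ = 0.78449^(1/4) ≈ 0.941.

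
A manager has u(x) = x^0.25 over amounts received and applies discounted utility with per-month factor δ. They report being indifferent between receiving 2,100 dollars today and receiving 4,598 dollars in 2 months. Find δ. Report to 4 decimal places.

Equating discounted utilities: u(2100) = δ^2·u(4598) ⇒ δ^2 = u(2100)/u(4598).
With u(x) = x^0.25: δ^2 = 2100^0.25/4598^0.25 = (2100/4598)^0.25 = 0.82208.
Taking the square root: δ = 0.82208^(1/2) ≈ 0.9067.

δ ≈ 0.9067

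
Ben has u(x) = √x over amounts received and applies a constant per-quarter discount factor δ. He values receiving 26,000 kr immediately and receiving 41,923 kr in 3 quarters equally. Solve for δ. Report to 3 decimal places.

The payoff in 3 quarters is discounted by δ^3, so u(26000) = δ^3·u(41923) and δ^3 = u(26000)/u(41923).
With u(x) = √x: δ^3 = √26000/√41923 = √(26000/41923) = 0.78752.
Hence δ = (0.78752)^(1/3) = 0.92346.

δ ≈ 0.923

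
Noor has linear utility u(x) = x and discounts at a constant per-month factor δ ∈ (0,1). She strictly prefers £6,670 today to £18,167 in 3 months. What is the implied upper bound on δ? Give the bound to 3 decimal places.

δ < 0.716

The preference means 6670 > δ^3·18167.
Hence δ^3 < 6670/18167 = 0.36715, and x ↦ x^(1/3) is increasing on (0,∞).
δ < (6670/18167)^(1/3) ≈ 0.716.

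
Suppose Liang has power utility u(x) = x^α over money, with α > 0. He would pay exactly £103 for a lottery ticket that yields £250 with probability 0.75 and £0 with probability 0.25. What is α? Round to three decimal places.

α ≈ 0.324

EU(lottery) = 0.75·250^α + 0.25·0 = 0.75·250^α.
Indifference: 103^α = 0.75·250^α, so (103/250)^α = 0.75.
Take logs: α = ln 0.75 / ln(103/250) ≈ 0.32443.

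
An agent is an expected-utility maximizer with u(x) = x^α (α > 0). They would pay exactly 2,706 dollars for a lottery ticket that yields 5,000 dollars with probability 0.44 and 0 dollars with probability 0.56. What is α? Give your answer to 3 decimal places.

The lottery's expected utility is 0.44·u(5000) + 0.56·u(0) = 0.44·5000^α (since u(0) = 0 for α > 0).
Equating: 2706^α = 0.44·5000^α, i.e. 0.5412^α = 0.44.
Taking logs: α·ln(2706/5000) = ln(0.44), so α = -0.820981 / -0.613966 ≈ 1.337.

α ≈ 1.337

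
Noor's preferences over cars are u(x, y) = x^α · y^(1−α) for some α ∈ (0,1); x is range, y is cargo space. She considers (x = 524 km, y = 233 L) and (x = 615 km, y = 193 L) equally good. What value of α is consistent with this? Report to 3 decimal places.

The Cobb–Douglas utilities coincide, so 524^α·233^(1−α) = 615^α·193^(1−α).
Taking logs: α·ln 524 + (1−α)·ln 233 = α·ln 615 + (1−α)·ln 193, i.e. α·-0.160131 = (1−α)·-0.188348.
With A = -0.160131 and B = -0.188348: α·A = (1−α)·B, so α = B/(A+B) = -0.188348/-0.348479 ≈ 0.540.

α ≈ 0.540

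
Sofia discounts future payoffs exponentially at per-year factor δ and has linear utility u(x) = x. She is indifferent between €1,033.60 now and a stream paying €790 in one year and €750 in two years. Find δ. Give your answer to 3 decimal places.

δ ≈ 0.760

Present value of the stream is 790·δ + 750·δ². Indifference gives 790δ + 750δ² = 1033.60.
That is, 750δ² + 790δ − 1033.60 = 0, a quadratic in δ.
δ = (−790 + √(790² + 4·750·1033.60)) / (2·750) = (−790 + √3724900.00) / 1500 ≈ 0.760.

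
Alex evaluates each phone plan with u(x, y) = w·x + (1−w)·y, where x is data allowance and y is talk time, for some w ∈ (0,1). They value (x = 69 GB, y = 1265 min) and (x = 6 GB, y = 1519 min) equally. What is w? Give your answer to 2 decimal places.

u(69,1265) = u(6,1519) means w·69 + (1−w)·1265 = w·6 + (1−w)·1519.
Rearranging, 63·w − 254·(1−w) = 0.
So w/(1−w) = 254/63 = 4.0317, giving w = 254/(63+254) = 0.80.

w = 0.80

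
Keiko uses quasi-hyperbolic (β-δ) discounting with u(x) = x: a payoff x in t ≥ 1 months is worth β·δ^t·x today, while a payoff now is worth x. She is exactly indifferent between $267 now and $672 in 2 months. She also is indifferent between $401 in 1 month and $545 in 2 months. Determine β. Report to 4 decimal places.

β ≈ 0.7339

Both payoffs in the second observation are in the future, so β drops out: δ^1·401 = δ^2·545 ⇒ δ = 401/545 = 0.73578.
Substituting δ into 267 = β·δ^2·672: β = 267/(363.802) ≈ 0.7339.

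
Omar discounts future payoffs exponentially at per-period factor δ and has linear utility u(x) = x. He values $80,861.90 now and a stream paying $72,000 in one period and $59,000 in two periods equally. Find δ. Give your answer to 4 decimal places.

δ ≈ 0.7100

The stream is worth 72000δ + 59000δ² today, so 72000δ + 59000δ² = 80861.90.
So 59000δ² + 72000δ − 80861.90 = 0.
The positive root is δ = [−72000 + √(72000² + 4·59000·80861.90)] / (2·59000) = (−72000 + 155780.000)/118000 ≈ 0.7100.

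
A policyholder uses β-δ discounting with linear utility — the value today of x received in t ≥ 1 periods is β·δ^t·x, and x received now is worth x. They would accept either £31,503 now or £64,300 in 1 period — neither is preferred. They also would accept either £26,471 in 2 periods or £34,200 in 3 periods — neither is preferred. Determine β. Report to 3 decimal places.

From the later pair, β·δ^2·26471 = β·δ^3·34200; dividing through, δ = 26471/34200 = 0.77401.
Substituting δ into 31503 = β·δ·64300: β = 31503/(49768.576) ≈ 0.633.

β ≈ 0.633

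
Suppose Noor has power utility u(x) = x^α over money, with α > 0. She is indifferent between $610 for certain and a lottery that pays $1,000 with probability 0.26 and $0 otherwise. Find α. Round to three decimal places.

The lottery's expected utility is 0.26·u(1000) + 0.74·u(0) = 0.26·1000^α (since u(0) = 0 for α > 0).
Setting u(610) equal to that: 610^α = 0.26·1000^α ⇒ (610/1000)^α = 0.26.
Taking logs: α·ln(610/1000) = ln(0.26), so α = -1.347074 / -0.494296 ≈ 2.725.

α ≈ 2.725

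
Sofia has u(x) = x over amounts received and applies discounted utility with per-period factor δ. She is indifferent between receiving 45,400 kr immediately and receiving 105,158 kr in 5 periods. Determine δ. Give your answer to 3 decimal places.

δ ≈ 0.845

The payoff in 5 periods is discounted by δ^5, so u(45400) = δ^5·u(105158) and δ^5 = u(45400)/u(105158).
With u(x) = x: δ^5 = 45400/105158 = 0.43173.
So δ = 0.43173^(1/5) ≈ 0.845.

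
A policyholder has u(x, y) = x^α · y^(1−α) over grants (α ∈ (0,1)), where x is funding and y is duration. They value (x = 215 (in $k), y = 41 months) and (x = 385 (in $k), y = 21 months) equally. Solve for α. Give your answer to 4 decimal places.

α ≈ 0.5345

Indifference: 215^α · 41^(1−α) = 385^α · 21^(1−α).
Rearrange to (215/385)^α = (21/41)^(1−α) and take logs: α·-0.5826053 = (1−α)·-0.6690496.
Thus α·(-1.2516549) = -0.6690496, so α = -0.6690496/-1.2516549 ≈ 0.5345.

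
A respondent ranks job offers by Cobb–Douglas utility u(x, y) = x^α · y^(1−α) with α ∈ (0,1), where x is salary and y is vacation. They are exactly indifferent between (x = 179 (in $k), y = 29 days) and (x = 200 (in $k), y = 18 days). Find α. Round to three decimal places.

Indifference: 179^α · 29^(1−α) = 200^α · 18^(1−α).
Taking logs: α·ln 179 + (1−α)·ln 29 = α·ln 200 + (1−α)·ln 18, i.e. α·-0.110932 = (1−α)·-0.476924.
Thus α·(-0.587856) = -0.476924, so α = -0.476924/-0.587856 ≈ 0.811.

α ≈ 0.811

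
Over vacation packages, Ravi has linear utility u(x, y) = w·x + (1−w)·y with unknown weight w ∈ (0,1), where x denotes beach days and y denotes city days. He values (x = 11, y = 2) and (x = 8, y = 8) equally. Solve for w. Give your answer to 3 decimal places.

Equating utilities: w·11 + (1−w)·2 = w·8 + (1−w)·8.
w·(11−8) = (1−w)·(8−2), i.e. w·3 = (1−w)·6.
The marginal rate of substitution is 6/3, so w = 6/(3+6) = 0.667.

w = 0.667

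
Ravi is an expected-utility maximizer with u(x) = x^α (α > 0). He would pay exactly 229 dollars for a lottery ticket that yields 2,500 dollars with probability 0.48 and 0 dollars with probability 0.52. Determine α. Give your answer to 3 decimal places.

Since u(0) = 0, the lottery's EU is 0.48·2500^α.
Setting u(229) equal to that: 229^α = 0.48·2500^α ⇒ (229/2500)^α = 0.48.
α = ln(0.48) / ln(229/2500) = -0.733969/-2.390324 ≈ 0.307.

α ≈ 0.307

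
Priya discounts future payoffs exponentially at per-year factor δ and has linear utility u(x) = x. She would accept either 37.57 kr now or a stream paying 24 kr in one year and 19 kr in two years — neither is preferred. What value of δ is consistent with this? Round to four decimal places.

Equating present values: 37.57 = 24δ + 19δ².
That is, 19δ² + 24δ − 37.57 = 0, a quadratic in δ.
δ = (−24 + √(24² + 4·19·37.57)) / (2·19) = (−24 + √3431.32) / 38 ≈ 0.9099.

δ ≈ 0.9099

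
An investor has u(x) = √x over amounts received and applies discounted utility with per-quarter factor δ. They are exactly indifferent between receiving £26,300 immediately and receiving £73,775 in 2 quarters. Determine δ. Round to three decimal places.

Equating discounted utilities: u(26300) = δ^2·u(73775) ⇒ δ^2 = u(26300)/u(73775).
With u(x) = √x: δ^2 = √26300/√73775 = √(26300/73775) = 0.59707.
Taking the square root: δ = 0.59707^(1/2) ≈ 0.773.

δ ≈ 0.773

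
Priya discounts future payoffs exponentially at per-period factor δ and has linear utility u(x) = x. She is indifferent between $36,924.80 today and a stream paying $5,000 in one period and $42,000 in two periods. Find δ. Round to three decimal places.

δ ≈ 0.880

Equating present values: 36924.80 = 5000δ + 42000δ².
So 42000δ² + 5000δ − 36924.80 = 0.
The positive root is δ = [−5000 + √(5000² + 4·42000·36924.80)] / (2·42000) = (−5000 + 78920.000)/84000 ≈ 0.880.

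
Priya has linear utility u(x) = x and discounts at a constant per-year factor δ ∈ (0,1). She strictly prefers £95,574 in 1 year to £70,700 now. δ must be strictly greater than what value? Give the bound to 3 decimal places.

δ > 0.740

Comparing present values: 70700 < δ·95574.
Dividing through by 95574 gives δ > 0.73974.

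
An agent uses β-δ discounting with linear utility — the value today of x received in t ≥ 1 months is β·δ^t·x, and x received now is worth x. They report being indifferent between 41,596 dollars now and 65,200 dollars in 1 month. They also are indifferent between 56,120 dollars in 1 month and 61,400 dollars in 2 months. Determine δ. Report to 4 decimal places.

Both payoffs in the second observation are in the future, so β drops out: δ^1·56120 = δ^2·61400 ⇒ δ = 56120/61400 = 0.91401.

δ ≈ 0.9140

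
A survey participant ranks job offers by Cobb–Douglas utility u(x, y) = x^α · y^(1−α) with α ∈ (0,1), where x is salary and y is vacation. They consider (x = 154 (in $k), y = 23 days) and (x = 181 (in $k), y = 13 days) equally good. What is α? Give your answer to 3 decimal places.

Indifference: 154^α · 23^(1−α) = 181^α · 13^(1−α).
Rearrange to (154/181)^α = (13/23)^(1−α) and take logs: α·-0.161544 = (1−α)·-0.570545.
With A = -0.161544 and B = -0.570545: α·A = (1−α)·B, so α = B/(A+B) = -0.570545/-0.732089 ≈ 0.779.

α ≈ 0.779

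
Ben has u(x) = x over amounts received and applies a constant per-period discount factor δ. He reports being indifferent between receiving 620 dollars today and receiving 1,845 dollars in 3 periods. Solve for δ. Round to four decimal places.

Indifference means u(620) = δ^3 · u(1845), so δ^3 = u(620)/u(1845).
With u(x) = x: δ^3 = 620/1845 = 0.33604.
Taking the cube root: δ = 0.33604^(1/3) ≈ 0.6952.

δ ≈ 0.6952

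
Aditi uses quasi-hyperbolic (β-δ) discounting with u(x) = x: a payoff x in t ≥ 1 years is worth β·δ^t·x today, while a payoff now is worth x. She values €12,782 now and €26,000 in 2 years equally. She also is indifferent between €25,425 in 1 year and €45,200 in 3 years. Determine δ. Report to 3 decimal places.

Both payoffs in the second observation are in the future, so β drops out: δ^1·25425 = δ^3·45200 ⇒ δ^2 = 25425/45200 = 0.56250, so δ = 0.75000.

δ ≈ 0.750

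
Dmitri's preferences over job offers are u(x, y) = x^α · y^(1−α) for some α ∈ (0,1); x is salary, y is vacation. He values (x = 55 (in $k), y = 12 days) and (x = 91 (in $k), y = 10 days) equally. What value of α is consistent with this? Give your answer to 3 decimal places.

α ≈ 0.266

Set the two utilities equal: 55^α·12^(1−α) = 91^α·10^(1−α).
(55/91)^α = (10/12)^(1−α); take logs: α·ln(55/91) = (1−α)·ln(10/12), i.e. α·-0.503526 = (1−α)·-0.182322.
With A = -0.503526 and B = -0.182322: α·A = (1−α)·B, so α = B/(A+B) = -0.182322/-0.685848 ≈ 0.266.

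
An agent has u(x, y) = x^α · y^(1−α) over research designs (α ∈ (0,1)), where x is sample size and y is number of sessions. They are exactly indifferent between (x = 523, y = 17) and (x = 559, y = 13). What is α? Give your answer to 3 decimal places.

α ≈ 0.801

Indifference: 523^α · 17^(1−α) = 559^α · 13^(1−α).
Rearrange to (523/559)^α = (13/17)^(1−α) and take logs: α·-0.066568 = (1−α)·-0.268264.
So α/(1−α) = (-0.268264)/(-0.066568) = 4.029924, and α = 4.029924/5.029924 ≈ 0.801.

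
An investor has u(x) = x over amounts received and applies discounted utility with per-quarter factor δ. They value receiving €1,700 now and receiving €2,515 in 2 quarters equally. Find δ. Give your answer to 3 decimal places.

δ ≈ 0.822

Equating discounted utilities: u(1700) = δ^2·u(2515) ⇒ δ^2 = u(1700)/u(2515).
With u(x) = x: δ^2 = 1700/2515 = 0.67594.
So δ = 0.67594^(1/2) ≈ 0.822.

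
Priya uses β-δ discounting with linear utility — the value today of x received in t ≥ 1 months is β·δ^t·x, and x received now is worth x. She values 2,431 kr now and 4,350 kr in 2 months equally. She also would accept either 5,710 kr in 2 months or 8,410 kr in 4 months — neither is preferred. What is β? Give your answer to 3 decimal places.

β ≈ 0.823

Both payoffs in the second observation are in the future, so β drops out: δ^2·5710 = δ^4·8410 ⇒ δ^2 = 5710/8410 = 0.67895, so δ = 0.82399.
Substituting δ into 2431 = β·δ^2·4350: β = 2431/(2953.448) ≈ 0.823.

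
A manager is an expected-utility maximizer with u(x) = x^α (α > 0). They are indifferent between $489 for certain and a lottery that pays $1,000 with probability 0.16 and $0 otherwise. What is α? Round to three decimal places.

EU(lottery) = 0.16·1000^α + 0.84·0 = 0.16·1000^α.
Setting u(489) equal to that: 489^α = 0.16·1000^α ⇒ (489/1000)^α = 0.16.
Take logs: α = ln 0.16 / ln(489/1000) ≈ 2.56164.

α ≈ 2.562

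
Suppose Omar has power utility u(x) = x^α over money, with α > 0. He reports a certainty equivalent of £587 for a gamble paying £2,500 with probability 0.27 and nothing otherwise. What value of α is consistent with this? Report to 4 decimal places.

EU(lottery) = 0.27·2500^α + 0.73·0 = 0.27·2500^α.
Equating: 587^α = 0.27·2500^α, i.e. 0.2348^α = 0.27.
Taking logs: α·ln(587/2500) = ln(0.27), so α = -1.3093333 / -1.4490212 ≈ 0.9036.

α ≈ 0.9036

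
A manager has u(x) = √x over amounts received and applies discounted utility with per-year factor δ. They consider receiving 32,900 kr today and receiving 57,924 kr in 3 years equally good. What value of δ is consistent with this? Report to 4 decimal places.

The payoff in 3 years is discounted by δ^3, so u(32900) = δ^3·u(57924) and δ^3 = u(32900)/u(57924).
With u(x) = √x: δ^3 = √32900/√57924 = √(32900/57924) = 0.75365.
So δ = 0.75365^(1/3) ≈ 0.9100.

δ ≈ 0.9100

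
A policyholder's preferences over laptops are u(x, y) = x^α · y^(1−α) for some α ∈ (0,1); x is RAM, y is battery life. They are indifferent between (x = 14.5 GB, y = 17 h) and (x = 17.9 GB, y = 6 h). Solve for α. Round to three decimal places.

Indifference: 14.5^α · 17^(1−α) = 17.9^α · 6^(1−α).
Rearrange to (14.5/17.9)^α = (6/17)^(1−α) and take logs: α·-0.210652 = (1−α)·-1.041454.
With A = -0.210652 and B = -1.041454: α·A = (1−α)·B, so α = B/(A+B) = -1.041454/-1.252106 ≈ 0.832.

α ≈ 0.832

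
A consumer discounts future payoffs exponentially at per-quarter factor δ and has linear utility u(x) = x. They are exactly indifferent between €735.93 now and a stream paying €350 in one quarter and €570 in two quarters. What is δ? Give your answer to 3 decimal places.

Present value of the stream is 350·δ + 570·δ². Indifference gives 350δ + 570δ² = 735.93.
So 570δ² + 350δ − 735.93 = 0.
By the quadratic formula (taking the positive root), δ = (−350 + √1800420.40) / 1140 ≈ 0.870.

δ ≈ 0.870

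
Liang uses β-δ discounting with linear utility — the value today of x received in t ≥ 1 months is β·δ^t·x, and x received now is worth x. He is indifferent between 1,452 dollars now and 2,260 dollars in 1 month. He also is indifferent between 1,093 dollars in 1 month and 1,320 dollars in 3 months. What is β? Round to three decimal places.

From the later pair, β·δ^1·1093 = β·δ^3·1320; dividing through, δ^2 = 1093/1320 = 0.82803, so δ = 0.90996.
The first indifference: 1452 = β·δ·2260, so β = 1452/(δ·2260) = 1452/(0.90996·2260) ≈ 0.706.

β ≈ 0.706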